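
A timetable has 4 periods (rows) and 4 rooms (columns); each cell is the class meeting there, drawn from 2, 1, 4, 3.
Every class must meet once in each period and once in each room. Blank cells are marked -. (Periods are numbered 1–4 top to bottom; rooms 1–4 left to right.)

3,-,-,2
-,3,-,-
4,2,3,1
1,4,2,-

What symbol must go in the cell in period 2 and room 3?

1

Period 1, room 2: period 1 has {2, 3} and room 2 has {2, 4, 3}, leaving only 1.
Period 1, room 3: period 1 has {2, 1, 3} and room 3 has {2, 3}, leaving only 4.
Period 2 already has {3} and room 3 already has {2, 4, 3}, so period 2, room 3 must be 1.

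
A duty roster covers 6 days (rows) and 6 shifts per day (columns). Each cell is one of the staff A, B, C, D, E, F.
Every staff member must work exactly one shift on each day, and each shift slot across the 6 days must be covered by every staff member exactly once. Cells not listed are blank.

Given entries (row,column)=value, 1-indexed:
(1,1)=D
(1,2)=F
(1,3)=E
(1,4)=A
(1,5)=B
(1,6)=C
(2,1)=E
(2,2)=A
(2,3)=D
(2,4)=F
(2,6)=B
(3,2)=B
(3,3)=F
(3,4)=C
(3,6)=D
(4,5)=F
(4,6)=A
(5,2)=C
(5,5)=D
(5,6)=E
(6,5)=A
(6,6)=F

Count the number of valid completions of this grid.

4

Day 2, shift 5: eliminating its day and shift leaves {C}.
Day 3, shift 1: eliminating its day and shift leaves {A}.
Day 3, shift 5: eliminating its day and shift leaves {E}.
Day 4, shift 1: eliminating its day and shift leaves {B, C}.
Day 4, shift 2: eliminating its day and shift leaves {D, E}.
Day 4, shift 3: eliminating its day and shift leaves {B, C}.
Day 4, shift 4: eliminating its day and shift leaves {B, D, E}.
Day 5, shift 1: eliminating its day and shift leaves {A, B, F}.
Day 5, shift 3: eliminating its day and shift leaves {A, B}.
Day 5, shift 4: eliminating its day and shift leaves {B}.
Day 6, shift 1: eliminating its day and shift leaves {B, C}.
Day 6, shift 2: eliminating its day and shift leaves {D, E}.
Day 6, shift 3: eliminating its day and shift leaves {B, C}.
Day 6, shift 4: eliminating its day and shift leaves {B, D, E}.
Enumerating the assignments across these blanks that avoid any day or shift repeat gives 4 completions.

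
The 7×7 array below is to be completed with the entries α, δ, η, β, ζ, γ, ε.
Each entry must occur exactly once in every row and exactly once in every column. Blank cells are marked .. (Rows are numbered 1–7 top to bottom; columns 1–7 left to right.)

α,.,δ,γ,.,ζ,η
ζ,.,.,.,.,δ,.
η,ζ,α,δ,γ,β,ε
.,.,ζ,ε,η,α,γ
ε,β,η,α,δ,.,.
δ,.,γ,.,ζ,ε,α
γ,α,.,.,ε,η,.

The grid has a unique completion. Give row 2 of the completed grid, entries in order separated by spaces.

ζ γ ε η α δ β

Row 2, column 7: row 2 has {δ, ζ} and column 7 has {α, η, γ, ε}, leaving only β.
Row 2, column 3: row 2 has {δ, β, ζ} and column 3 has {α, δ, η, ζ, γ}, leaving only ε.
Row 2, column 4: row 2 has {δ, β, ζ, ε} and column 4 has {α, δ, γ, ε}, leaving only η.
Row 2, column 2: row 2 has {δ, η, β, ζ, ε} and column 2 has {α, β, ζ}, leaving only γ.
Row 2, column 5: row 2 has {δ, η, β, ζ, γ, ε} and column 5 has {δ, η, ζ, γ, ε}, leaving only α.
So row 2 reads: ζ γ ε η α δ β.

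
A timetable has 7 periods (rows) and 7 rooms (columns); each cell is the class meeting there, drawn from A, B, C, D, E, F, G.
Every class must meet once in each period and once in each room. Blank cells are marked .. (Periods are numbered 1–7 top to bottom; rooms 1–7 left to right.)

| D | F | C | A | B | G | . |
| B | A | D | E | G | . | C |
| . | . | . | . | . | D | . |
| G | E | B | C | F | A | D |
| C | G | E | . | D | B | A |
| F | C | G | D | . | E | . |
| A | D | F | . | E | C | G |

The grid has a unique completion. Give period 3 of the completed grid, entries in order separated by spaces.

E B A G C D F

Period 3, room 1: period 3 has {D} and room 1 has {A, B, C, D, F, G}, leaving only E.
Period 3, room 2: period 3 has {D, E} and room 2 has {A, C, D, E, F, G}, leaving only B.
Period 3, room 3: period 3 has {B, D, E} and room 3 has {B, C, D, E, F, G}, leaving only A.
Period 3, room 5: period 3 has {A, B, D, E} and room 5 has {B, D, E, F, G}, leaving only C.
Period 3, room 7: period 3 has {A, B, C, D, E} and room 7 has {A, C, D, G}, leaving only F.
Period 3, room 4: period 3 has {A, B, C, D, E, F} and room 4 has {A, C, D, E}, leaving only G.
So period 3 reads: E B A G C D F.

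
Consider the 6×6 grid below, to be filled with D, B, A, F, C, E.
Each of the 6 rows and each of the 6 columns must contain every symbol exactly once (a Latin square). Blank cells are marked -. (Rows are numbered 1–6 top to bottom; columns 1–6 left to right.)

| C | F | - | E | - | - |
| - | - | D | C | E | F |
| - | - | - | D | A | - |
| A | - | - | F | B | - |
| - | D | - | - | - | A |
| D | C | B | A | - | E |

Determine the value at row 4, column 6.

Row 1, column 3: row 1 has {F, C, E} and column 3 has {D, B}, leaving only A.
Row 1, column 5: row 1 has {A, F, C, E} and column 5 has {B, A, E}, leaving only D.
Row 1, column 6: row 1 has {D, A, F, C, E} and column 6 has {A, F, E}, leaving only B.
Row 2, column 1: row 2 has {D, F, C, E} and column 1 has {D, A, C}, leaving only B.
Row 2, column 2: row 2 has {D, B, F, C, E} and column 2 has {D, F, C}, leaving only A.
Row 3, column 6: row 3 has {D, A} and column 6 has {B, A, F, E}, leaving only C.
Row 4 already has {B, A, F} and column 6 already has {B, A, F, C, E}, so row 4, column 6 must be D.

D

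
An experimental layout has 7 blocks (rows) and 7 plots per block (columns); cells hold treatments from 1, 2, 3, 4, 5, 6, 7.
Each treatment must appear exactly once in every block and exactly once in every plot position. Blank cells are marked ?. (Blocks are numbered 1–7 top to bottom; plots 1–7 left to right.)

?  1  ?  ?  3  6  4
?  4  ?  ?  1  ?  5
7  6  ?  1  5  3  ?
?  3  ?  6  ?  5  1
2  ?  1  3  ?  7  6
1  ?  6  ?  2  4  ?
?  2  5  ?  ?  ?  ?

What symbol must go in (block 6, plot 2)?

7

Block 1, plot 1: block 1 has {1, 3, 4, 6} and plot 1 has {1, 2, 7}, leaving only 5.
Block 2, plot 6: block 2 has {1, 4, 5} and plot 6 has {3, 4, 5, 6, 7}, leaving only 2.
Block 2, plot 4: block 2 has {1, 2, 4, 5} and plot 4 has {1, 3, 6}, leaving only 7.
Block 1, plot 4: block 1 has {1, 3, 4, 5, 6} and plot 4 has {1, 3, 6, 7}, leaving only 2.
Block 1, plot 3: block 1 has {1, 2, 3, 4, 5, 6} and plot 3 has {1, 5, 6}, leaving only 7.
Block 2, plot 3: block 2 has {1, 2, 4, 5, 7} and plot 3 has {1, 5, 6, 7}, leaving only 3.
Block 2, plot 1: block 2 has {1, 2, 3, 4, 5, 7} and plot 1 has {1, 2, 5, 7}, leaving only 6.
Block 3, plot 7: block 3 has {1, 3, 5, 6, 7} and plot 7 has {1, 4, 5, 6}, leaving only 2.
Block 3, plot 3: block 3 has {1, 2, 3, 5, 6, 7} and plot 3 has {1, 3, 5, 6, 7}, leaving only 4.
Block 4, plot 1: block 4 has {1, 3, 5, 6} and plot 1 has {1, 2, 5, 6, 7}, leaving only 4.
Block 4, plot 3: block 4 has {1, 3, 4, 5, 6} and plot 3 has {1, 3, 4, 5, 6, 7}, leaving only 2.
Block 4, plot 5: block 4 has {1, 2, 3, 4, 5, 6} and plot 5 has {1, 2, 3, 5}, leaving only 7.
Block 5, plot 2: block 5 has {1, 2, 3, 6, 7} and plot 2 has {1, 2, 3, 4, 6}, leaving only 5.
Block 6 already has {1, 2, 4, 6} and plot 2 already has {1, 2, 3, 4, 5, 6}, so block 6, plot 2 must be 7.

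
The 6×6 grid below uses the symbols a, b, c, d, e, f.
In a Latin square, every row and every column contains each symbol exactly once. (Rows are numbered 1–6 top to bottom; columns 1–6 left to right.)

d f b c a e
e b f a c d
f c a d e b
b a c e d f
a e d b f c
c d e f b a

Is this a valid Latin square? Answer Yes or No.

Each row is a permutation of the 6 symbols, and so is each column.

Yes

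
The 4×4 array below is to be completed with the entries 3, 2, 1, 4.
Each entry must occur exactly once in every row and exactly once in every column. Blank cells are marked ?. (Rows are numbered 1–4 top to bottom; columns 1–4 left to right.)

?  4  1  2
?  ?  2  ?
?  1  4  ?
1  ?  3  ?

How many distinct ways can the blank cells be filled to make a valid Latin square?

Row 1, column 1: eliminating its row and column leaves {3}.
Row 2, column 1: eliminating its row and column leaves {3, 4}.
Row 2, column 2: eliminating its row and column leaves {3}.
Row 2, column 4: eliminating its row and column leaves {3, 1, 4}.
Row 3, column 1: eliminating its row and column leaves {3, 2}.
Row 3, column 4: eliminating its row and column leaves {3}.
Row 4, column 2: eliminating its row and column leaves {2}.
Row 4, column 4: eliminating its row and column leaves {4}.
Only one assignment across all blanks avoids any row or column repeat, giving 1 completion.

1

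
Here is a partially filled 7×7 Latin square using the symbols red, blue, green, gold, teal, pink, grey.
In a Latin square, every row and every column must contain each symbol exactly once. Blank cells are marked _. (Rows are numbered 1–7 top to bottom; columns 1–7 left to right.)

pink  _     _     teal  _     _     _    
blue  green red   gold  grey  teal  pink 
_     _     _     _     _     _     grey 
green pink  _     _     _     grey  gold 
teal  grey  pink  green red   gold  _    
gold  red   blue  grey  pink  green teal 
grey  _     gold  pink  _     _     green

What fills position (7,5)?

teal

Row 3, column 1: row 3 has {grey} and column 1 has {blue, green, gold, teal, pink, grey}, leaving only red.
Row 3, column 4: row 3 has {red, grey} and column 4 has {green, gold, teal, pink, grey}, leaving only blue.
Row 3, column 6: row 3 has {red, blue, grey} and column 6 has {green, gold, teal, grey}, leaving only pink.
Row 4, column 3: row 4 has {green, gold, pink, grey} and column 3 has {red, blue, gold, pink}, leaving only teal.
Row 3, column 3: row 3 has {red, blue, pink, grey} and column 3 has {red, blue, gold, teal, pink}, leaving only green.
Row 1, column 3: row 1 has {teal, pink} and column 3 has {red, blue, green, gold, teal, pink}, leaving only grey.
Row 4, column 4: row 4 has {green, gold, teal, pink, grey} and column 4 has {blue, green, gold, teal, pink, grey}, leaving only red.
Row 4, column 5: row 4 has {red, green, gold, teal, pink, grey} and column 5 has {red, pink, grey}, leaving only blue.
Row 7 already has {green, gold, pink, grey} and column 5 already has {red, blue, pink, grey}, so row 7, column 5 must be teal.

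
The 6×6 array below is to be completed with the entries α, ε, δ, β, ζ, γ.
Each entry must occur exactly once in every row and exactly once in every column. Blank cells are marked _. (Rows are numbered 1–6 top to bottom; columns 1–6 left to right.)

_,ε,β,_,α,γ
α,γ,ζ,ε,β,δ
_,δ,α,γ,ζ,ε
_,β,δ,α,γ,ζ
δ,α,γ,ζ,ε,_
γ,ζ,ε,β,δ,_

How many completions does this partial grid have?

1

Row 1, column 1: eliminating its row and column leaves {ζ}.
Row 1, column 4: eliminating its row and column leaves {δ}.
Row 3, column 1: eliminating its row and column leaves {β}.
Row 4, column 1: eliminating its row and column leaves {ε}.
Row 5, column 6: eliminating its row and column leaves {β}.
Row 6, column 6: eliminating its row and column leaves {α}.
Only one assignment across all blanks avoids any row or column repeat, giving 1 completion.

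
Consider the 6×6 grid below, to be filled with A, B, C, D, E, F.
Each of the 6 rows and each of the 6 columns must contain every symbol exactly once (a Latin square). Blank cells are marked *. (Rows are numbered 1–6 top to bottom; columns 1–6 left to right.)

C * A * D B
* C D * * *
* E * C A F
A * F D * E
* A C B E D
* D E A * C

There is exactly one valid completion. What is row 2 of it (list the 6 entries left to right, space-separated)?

Row 2, column 6: row 2 has {C, D} and column 6 has {B, C, D, E, F}, leaving only A.
Row 1, column 2: row 1 has {A, B, C, D} and column 2 has {A, C, D, E}, leaving only F.
Row 1, column 4: row 1 has {A, B, C, D, F} and column 4 has {A, B, C, D}, leaving only E.
Row 2, column 4: row 2 has {A, C, D} and column 4 has {A, B, C, D, E}, leaving only F.
Row 2, column 5: row 2 has {A, C, D, F} and column 5 has {A, D, E}, leaving only B.
Row 2, column 1: row 2 has {A, B, C, D, F} and column 1 has {A, C}, leaving only E.
So row 2 reads: E C D F B A.

E C D F B A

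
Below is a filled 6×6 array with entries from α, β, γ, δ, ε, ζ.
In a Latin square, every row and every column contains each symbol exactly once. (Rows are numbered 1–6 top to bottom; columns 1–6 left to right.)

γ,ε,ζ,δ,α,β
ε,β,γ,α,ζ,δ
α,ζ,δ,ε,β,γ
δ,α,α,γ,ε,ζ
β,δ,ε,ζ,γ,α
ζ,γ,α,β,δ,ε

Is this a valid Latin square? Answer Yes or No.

No

Row 4 contains α twice (at columns 2 and 3), so it is not a permutation.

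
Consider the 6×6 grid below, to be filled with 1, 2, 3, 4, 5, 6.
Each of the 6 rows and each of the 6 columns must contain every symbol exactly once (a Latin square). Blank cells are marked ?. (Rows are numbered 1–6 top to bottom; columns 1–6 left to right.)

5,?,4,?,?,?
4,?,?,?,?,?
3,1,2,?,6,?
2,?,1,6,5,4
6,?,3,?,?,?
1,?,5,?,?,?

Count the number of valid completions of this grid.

16

Row 1, column 2: eliminating its row and column leaves {2, 3, 6}.
Row 1, column 4: eliminating its row and column leaves {1, 2, 3}.
Row 1, column 5: eliminating its row and column leaves {1, 2, 3}.
Row 1, column 6: eliminating its row and column leaves {1, 2, 3, 6}.
Row 2, column 2: eliminating its row and column leaves {2, 3, 5, 6}.
Row 2, column 3: eliminating its row and column leaves {6}.
Row 2, column 4: eliminating its row and column leaves {1, 2, 3, 5}.
Row 2, column 5: eliminating its row and column leaves {1, 2, 3}.
Row 2, column 6: eliminating its row and column leaves {1, 2, 3, 5, 6}.
Row 3, column 4: eliminating its row and column leaves {4, 5}.
Row 3, column 6: eliminating its row and column leaves {5}.
Row 4, column 2: eliminating its row and column leaves {3}.
Row 5, column 2: eliminating its row and column leaves {2, 4, 5}.
Row 5, column 4: eliminating its row and column leaves {1, 2, 4, 5}.
Row 5, column 5: eliminating its row and column leaves {1, 2, 4}.
Row 5, column 6: eliminating its row and column leaves {1, 2, 5}.
Row 6, column 2: eliminating its row and column leaves {2, 3, 4, 6}.
Row 6, column 4: eliminating its row and column leaves {2, 3, 4}.
Row 6, column 5: eliminating its row and column leaves {2, 3, 4}.
Row 6, column 6: eliminating its row and column leaves {2, 3, 6}.
Enumerating the assignments across these blanks that avoid any row or column repeat gives 16 completions.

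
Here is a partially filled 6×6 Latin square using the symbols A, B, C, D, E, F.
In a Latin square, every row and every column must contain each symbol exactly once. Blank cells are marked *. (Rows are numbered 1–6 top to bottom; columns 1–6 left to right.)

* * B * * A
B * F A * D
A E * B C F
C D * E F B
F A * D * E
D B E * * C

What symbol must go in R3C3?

Row 3 already has {A, B, C, E, F} and column 3 already has {B, E, F}, so row 3, column 3 must be D.

D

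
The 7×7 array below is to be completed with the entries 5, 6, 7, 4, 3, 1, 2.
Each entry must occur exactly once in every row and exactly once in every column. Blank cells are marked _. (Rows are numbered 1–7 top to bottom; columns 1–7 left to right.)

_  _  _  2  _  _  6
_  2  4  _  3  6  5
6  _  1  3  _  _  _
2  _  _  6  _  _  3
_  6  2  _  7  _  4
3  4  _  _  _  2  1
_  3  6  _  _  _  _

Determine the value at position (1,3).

3

Row 1, column 3 is narrowed to {5, 7, 3}.
If it were 5, then row 6, column 3 would be left with no valid symbol.
If it were 7, then row 6, column 3 would be left with no valid symbol.
So row 1, column 3 must be 3.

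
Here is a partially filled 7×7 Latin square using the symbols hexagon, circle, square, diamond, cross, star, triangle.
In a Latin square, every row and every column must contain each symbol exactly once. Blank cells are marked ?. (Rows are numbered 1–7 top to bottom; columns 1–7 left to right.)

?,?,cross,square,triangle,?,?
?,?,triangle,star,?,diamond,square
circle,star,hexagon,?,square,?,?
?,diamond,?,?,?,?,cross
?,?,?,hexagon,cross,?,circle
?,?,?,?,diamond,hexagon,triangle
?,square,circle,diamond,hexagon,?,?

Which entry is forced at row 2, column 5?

Row 2 already has {square, diamond, star, triangle} and column 5 already has {hexagon, square, diamond, cross, triangle}, so row 2, column 5 must be circle.

circle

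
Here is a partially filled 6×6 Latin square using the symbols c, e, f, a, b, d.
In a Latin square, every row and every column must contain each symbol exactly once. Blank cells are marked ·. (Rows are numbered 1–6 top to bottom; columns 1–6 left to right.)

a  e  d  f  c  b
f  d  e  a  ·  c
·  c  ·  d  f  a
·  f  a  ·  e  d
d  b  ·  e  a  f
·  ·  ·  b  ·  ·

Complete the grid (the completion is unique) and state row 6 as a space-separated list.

c a f b d e

Row 6, column 2: row 6 has {b} and column 2 has {c, e, f, b, d}, leaving only a.
Row 6, column 5: row 6 has {a, b} and column 5 has {c, e, f, a}, leaving only d.
Row 6, column 6: row 6 has {a, b, d} and column 6 has {c, f, a, b, d}, leaving only e.
Row 6, column 1: row 6 has {e, a, b, d} and column 1 has {f, a, d}, leaving only c.
Row 6, column 3: row 6 has {c, e, a, b, d} and column 3 has {e, a, d}, leaving only f.
So row 6 reads: c a f b d e.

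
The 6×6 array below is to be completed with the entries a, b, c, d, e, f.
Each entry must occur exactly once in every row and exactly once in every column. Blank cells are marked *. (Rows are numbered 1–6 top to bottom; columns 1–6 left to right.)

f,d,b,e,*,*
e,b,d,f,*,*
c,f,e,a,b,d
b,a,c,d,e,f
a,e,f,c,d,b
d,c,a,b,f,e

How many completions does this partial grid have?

Row 1, column 5: eliminating its row and column leaves {a, c}.
Row 1, column 6: eliminating its row and column leaves {a, c}.
Row 2, column 5: eliminating its row and column leaves {a, c}.
Row 2, column 6: eliminating its row and column leaves {a, c}.
Enumerating the assignments across these blanks that avoid any row or column repeat gives 2 completions.

2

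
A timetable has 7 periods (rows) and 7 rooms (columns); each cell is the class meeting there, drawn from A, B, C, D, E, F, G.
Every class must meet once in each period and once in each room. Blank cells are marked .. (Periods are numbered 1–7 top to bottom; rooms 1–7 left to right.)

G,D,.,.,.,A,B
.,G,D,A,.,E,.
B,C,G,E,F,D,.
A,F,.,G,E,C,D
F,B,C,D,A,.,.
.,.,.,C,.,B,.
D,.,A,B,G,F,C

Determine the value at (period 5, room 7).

Period 1, room 4: period 1 has {A, B, D, G} and room 4 has {A, B, C, D, E, G}, leaving only F.
Period 1, room 3: period 1 has {A, B, D, F, G} and room 3 has {A, C, D, G}, leaving only E.
Period 1, room 5: period 1 has {A, B, D, E, F, G} and room 5 has {A, E, F, G}, leaving only C.
Period 2, room 1: period 2 has {A, D, E, G} and room 1 has {A, B, D, F, G}, leaving only C.
Period 2, room 5: period 2 has {A, C, D, E, G} and room 5 has {A, C, E, F, G}, leaving only B.
Period 2, room 7: period 2 has {A, B, C, D, E, G} and room 7 has {B, C, D}, leaving only F.
Period 3, room 7: period 3 has {B, C, D, E, F, G} and room 7 has {B, C, D, F}, leaving only A.
Period 4, room 3: period 4 has {A, C, D, E, F, G} and room 3 has {A, C, D, E, G}, leaving only B.
Period 5, room 6: period 5 has {A, B, C, D, F} and room 6 has {A, B, C, D, E, F}, leaving only G.
Period 5 already has {A, B, C, D, F, G} and room 7 already has {A, B, C, D, F}, so period 5, room 7 must be E.

E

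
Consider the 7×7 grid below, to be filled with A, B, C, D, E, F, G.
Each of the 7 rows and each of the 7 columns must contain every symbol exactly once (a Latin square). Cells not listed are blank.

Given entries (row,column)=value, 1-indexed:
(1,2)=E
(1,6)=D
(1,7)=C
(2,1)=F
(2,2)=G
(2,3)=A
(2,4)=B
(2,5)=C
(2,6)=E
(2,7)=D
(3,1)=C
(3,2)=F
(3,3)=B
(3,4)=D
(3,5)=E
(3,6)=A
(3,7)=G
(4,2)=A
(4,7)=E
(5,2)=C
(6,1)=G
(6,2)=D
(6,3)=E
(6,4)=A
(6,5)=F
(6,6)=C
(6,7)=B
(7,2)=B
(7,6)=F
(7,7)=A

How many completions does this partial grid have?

9

Row 1, column 1: eliminating its row and column leaves {A, B}.
Row 1, column 3: eliminating its row and column leaves {F, G}.
Row 1, column 4: eliminating its row and column leaves {F, G}.
Row 1, column 5: eliminating its row and column leaves {A, B, G}.
Row 4, column 1: eliminating its row and column leaves {B, D}.
Row 4, column 3: eliminating its row and column leaves {C, D, F, G}.
Row 4, column 4: eliminating its row and column leaves {C, F, G}.
Row 4, column 5: eliminating its row and column leaves {B, D, G}.
Row 4, column 6: eliminating its row and column leaves {B, G}.
Row 5, column 1: eliminating its row and column leaves {A, B, D, E}.
Row 5, column 3: eliminating its row and column leaves {D, F, G}.
Row 5, column 4: eliminating its row and column leaves {E, F, G}.
Row 5, column 5: eliminating its row and column leaves {A, B, D, G}.
Row 5, column 6: eliminating its row and column leaves {B, G}.
Row 5, column 7: eliminating its row and column leaves {F}.
Row 7, column 1: eliminating its row and column leaves {D, E}.
Row 7, column 3: eliminating its row and column leaves {C, D, G}.
Row 7, column 4: eliminating its row and column leaves {C, E, G}.
Row 7, column 5: eliminating its row and column leaves {D, G}.
Enumerating the assignments across these blanks that avoid any row or column repeat gives 9 completions.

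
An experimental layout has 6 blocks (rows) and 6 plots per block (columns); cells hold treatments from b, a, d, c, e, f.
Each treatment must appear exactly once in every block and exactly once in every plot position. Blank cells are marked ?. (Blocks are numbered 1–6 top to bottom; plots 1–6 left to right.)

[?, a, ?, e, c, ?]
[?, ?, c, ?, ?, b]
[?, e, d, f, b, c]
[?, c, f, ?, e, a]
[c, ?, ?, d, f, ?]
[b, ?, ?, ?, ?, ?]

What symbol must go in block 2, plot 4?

Block 2 already has {b, c} and plot 4 already has {d, e, f}, so block 2, plot 4 must be a.

a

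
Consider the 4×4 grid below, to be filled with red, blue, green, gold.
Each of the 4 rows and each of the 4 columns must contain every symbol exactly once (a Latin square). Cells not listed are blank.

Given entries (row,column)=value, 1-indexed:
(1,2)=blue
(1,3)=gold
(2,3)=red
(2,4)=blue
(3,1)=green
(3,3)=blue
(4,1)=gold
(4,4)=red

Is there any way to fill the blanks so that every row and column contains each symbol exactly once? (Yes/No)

No

Row 2, column 1: row 2 together with column 1 already contain {red, blue, green, gold} — every symbol — so nothing can go there. The grid has no valid completion.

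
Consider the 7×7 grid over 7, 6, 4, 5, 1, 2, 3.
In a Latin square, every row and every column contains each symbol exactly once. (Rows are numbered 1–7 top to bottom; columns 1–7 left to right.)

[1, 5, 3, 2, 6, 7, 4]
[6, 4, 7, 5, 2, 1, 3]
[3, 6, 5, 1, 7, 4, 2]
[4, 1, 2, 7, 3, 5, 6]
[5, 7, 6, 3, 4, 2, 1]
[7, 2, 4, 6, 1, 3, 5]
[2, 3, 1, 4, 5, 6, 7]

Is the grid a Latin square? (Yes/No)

Each row is a permutation of the 7 symbols, and so is each column.

Yes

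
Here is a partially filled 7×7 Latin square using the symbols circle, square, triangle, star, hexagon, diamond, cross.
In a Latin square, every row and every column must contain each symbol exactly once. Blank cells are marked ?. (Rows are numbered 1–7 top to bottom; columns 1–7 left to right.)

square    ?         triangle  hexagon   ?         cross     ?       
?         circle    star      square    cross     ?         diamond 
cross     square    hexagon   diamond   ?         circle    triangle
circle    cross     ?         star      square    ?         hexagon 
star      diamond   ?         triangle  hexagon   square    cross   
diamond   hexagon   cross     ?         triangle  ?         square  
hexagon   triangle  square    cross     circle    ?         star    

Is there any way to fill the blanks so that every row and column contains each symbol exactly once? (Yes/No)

Yes

No row or column among the givens repeats a symbol, and propagating forced cells runs into no contradiction.
One valid completion exists (for instance, square star triangle hexagon diamond cross circle / triangle circle star square cross hexagon diamond / cross square hexagon diamond star circle triangle / circle cross diamond star square triangle hexagon / star diamond circle triangle hexagon square cross / diamond hexagon cross circle triangle star square / hexagon triangle square cross circle diamond star).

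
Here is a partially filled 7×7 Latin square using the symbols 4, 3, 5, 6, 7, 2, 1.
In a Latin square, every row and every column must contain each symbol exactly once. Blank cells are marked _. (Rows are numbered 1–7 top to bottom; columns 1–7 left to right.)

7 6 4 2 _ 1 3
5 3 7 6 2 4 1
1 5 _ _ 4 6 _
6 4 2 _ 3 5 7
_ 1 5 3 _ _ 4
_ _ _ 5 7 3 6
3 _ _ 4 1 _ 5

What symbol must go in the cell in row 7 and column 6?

Row 1, column 5: row 1 has {4, 3, 6, 7, 2, 1} and column 5 has {4, 3, 7, 2, 1}, leaving only 5.
Row 3, column 3: row 3 has {4, 5, 6, 1} and column 3 has {4, 5, 7, 2}, leaving only 3.
Row 3, column 4: row 3 has {4, 3, 5, 6, 1} and column 4 has {4, 3, 5, 6, 2}, leaving only 7.
Row 3, column 7: row 3 has {4, 3, 5, 6, 7, 1} and column 7 has {4, 3, 5, 6, 7, 1}, leaving only 2.
Row 4, column 4: row 4 has {4, 3, 5, 6, 7, 2} and column 4 has {4, 3, 5, 6, 7, 2}, leaving only 1.
Row 5, column 1: row 5 has {4, 3, 5, 1} and column 1 has {3, 5, 6, 7, 1}, leaving only 2.
Row 5, column 5: row 5 has {4, 3, 5, 2, 1} and column 5 has {4, 3, 5, 7, 2, 1}, leaving only 6.
Row 5, column 6: row 5 has {4, 3, 5, 6, 2, 1} and column 6 has {4, 3, 5, 6, 1}, leaving only 7.
Row 7 already has {4, 3, 5, 1} and column 6 already has {4, 3, 5, 6, 7, 1}, so row 7, column 6 must be 2.

2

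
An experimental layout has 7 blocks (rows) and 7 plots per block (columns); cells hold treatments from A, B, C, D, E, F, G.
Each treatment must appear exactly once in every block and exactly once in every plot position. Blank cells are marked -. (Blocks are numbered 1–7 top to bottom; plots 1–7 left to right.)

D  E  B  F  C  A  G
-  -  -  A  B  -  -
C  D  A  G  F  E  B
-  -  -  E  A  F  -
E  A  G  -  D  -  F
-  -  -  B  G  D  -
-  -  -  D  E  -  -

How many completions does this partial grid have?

9

Block 2, plot 1: eliminating its block and plot leaves {F, G}.
Block 2, plot 2: eliminating its block and plot leaves {C, F, G}.
Block 2, plot 3: eliminating its block and plot leaves {C, D, E, F}.
Block 2, plot 6: eliminating its block and plot leaves {C, G}.
Block 2, plot 7: eliminating its block and plot leaves {C, D, E}.
Block 4, plot 1: eliminating its block and plot leaves {B, G}.
Block 4, plot 2: eliminating its block and plot leaves {B, C, G}.
Block 4, plot 3: eliminating its block and plot leaves {C, D}.
Block 4, plot 7: eliminating its block and plot leaves {C, D}.
Block 5, plot 4: eliminating its block and plot leaves {C}.
Block 5, plot 6: eliminating its block and plot leaves {B, C}.
Block 6, plot 1: eliminating its block and plot leaves {A, F}.
Block 6, plot 2: eliminating its block and plot leaves {C, F}.
Block 6, plot 3: eliminating its block and plot leaves {C, E, F}.
Block 6, plot 7: eliminating its block and plot leaves {A, C, E}.
Block 7, plot 1: eliminating its block and plot leaves {A, B, F, G}.
Block 7, plot 2: eliminating its block and plot leaves {B, C, F, G}.
Block 7, plot 3: eliminating its block and plot leaves {C, F}.
Block 7, plot 6: eliminating its block and plot leaves {B, C, G}.
Block 7, plot 7: eliminating its block and plot leaves {A, C}.
Enumerating the assignments across these blanks that avoid any block or plot repeat gives 9 completions.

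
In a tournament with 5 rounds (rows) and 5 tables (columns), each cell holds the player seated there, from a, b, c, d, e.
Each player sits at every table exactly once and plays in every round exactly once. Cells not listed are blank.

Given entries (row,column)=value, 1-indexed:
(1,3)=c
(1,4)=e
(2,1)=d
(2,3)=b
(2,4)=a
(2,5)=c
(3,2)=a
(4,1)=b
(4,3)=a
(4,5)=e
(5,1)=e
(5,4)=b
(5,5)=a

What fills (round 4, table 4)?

c

Round 1, table 1: round 1 has {c, e} and table 1 has {b, d, e}, leaving only a.
Round 2, table 2: round 2 has {a, b, c, d} and table 2 has {a}, leaving only e.
Round 3, table 1: round 3 has {a} and table 1 has {a, b, d, e}, leaving only c.
Round 3, table 4: round 3 has {a, c} and table 4 has {a, b, e}, leaving only d.
Round 4 already has {a, b, e} and table 4 already has {a, b, d, e}, so round 4, table 4 must be c.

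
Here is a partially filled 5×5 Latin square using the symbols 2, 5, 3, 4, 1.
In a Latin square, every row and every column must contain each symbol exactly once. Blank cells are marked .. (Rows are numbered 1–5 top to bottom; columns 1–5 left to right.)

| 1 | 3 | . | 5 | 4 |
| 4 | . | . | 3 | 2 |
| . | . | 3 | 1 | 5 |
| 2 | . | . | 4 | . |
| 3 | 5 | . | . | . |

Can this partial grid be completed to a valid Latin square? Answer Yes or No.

No

Row 3, column 1: row 3 together with column 1 already contain {2, 5, 3, 4, 1} — every symbol — so nothing can go there. The grid has no valid completion.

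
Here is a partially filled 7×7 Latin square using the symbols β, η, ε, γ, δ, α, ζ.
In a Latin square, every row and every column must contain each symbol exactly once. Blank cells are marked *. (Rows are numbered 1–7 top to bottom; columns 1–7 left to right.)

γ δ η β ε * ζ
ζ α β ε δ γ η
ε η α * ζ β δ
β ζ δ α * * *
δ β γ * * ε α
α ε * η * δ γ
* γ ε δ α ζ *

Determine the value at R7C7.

Row 7 already has {ε, γ, δ, α, ζ} and column 7 already has {η, γ, δ, α, ζ}, so row 7, column 7 must be β.

β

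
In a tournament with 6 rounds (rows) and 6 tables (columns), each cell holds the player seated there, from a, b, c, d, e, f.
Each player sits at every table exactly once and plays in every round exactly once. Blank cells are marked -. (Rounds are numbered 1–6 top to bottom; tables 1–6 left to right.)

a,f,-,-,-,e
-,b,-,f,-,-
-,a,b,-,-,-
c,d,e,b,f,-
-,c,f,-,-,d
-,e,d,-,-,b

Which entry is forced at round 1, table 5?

b

Round 1, table 3: round 1 has {a, e, f} and table 3 has {b, d, e, f}, leaving only c.
Round 1, table 4: round 1 has {a, c, e, f} and table 4 has {b, f}, leaving only d.
Round 1 already has {a, c, d, e, f} and table 5 already has {f}, so round 1, table 5 must be b.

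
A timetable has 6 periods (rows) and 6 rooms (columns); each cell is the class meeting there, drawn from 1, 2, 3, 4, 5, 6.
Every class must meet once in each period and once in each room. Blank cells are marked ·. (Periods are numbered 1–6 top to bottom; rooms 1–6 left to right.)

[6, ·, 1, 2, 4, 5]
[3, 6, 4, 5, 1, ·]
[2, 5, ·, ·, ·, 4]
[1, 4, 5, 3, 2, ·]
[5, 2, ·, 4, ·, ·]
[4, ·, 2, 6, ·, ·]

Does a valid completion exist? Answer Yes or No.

Yes

No period or room among the givens repeats a symbol, and propagating forced cells runs into no contradiction.
One valid completion exists (for instance, 6 3 1 2 4 5 / 3 6 4 5 1 2 / 2 5 6 1 3 4 / 1 4 5 3 2 6 / 5 2 3 4 6 1 / 4 1 2 6 5 3).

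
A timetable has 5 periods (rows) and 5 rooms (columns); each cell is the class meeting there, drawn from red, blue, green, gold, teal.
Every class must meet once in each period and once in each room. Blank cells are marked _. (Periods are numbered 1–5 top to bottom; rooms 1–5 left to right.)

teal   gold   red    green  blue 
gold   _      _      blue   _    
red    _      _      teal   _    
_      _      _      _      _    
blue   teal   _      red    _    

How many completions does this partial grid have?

3

Period 2, room 2: eliminating its period and room leaves {red, green}.
Period 2, room 3: eliminating its period and room leaves {green, teal}.
Period 2, room 5: eliminating its period and room leaves {red, green, teal}.
Period 3, room 2: eliminating its period and room leaves {blue, green}.
Period 3, room 3: eliminating its period and room leaves {blue, green, gold}.
Period 3, room 5: eliminating its period and room leaves {green, gold}.
Period 4, room 1: eliminating its period and room leaves {green}.
Period 4, room 2: eliminating its period and room leaves {red, blue, green}.
Period 4, room 3: eliminating its period and room leaves {blue, green, gold, teal}.
Period 4, room 4: eliminating its period and room leaves {gold}.
Period 4, room 5: eliminating its period and room leaves {red, green, gold, teal}.
Period 5, room 3: eliminating its period and room leaves {green, gold}.
Period 5, room 5: eliminating its period and room leaves {green, gold}.
Enumerating the assignments across these blanks that avoid any period or room repeat gives 3 completions.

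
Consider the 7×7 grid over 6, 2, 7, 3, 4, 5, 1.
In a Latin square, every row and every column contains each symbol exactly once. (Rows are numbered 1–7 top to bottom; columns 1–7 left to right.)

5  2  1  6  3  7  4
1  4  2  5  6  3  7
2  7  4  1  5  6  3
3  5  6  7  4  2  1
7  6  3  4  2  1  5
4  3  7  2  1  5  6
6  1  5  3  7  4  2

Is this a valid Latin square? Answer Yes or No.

Yes

Each row is a permutation of the 7 symbols, and so is each column.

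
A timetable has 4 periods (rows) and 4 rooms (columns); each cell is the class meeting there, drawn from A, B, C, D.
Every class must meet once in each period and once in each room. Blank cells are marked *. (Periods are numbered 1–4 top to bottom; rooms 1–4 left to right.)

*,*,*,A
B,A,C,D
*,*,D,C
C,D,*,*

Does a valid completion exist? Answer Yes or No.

Yes

No period or room among the givens repeats a symbol, and propagating forced cells runs into no contradiction.
One valid completion exists (for instance, D C B A / B A C D / A B D C / C D A B).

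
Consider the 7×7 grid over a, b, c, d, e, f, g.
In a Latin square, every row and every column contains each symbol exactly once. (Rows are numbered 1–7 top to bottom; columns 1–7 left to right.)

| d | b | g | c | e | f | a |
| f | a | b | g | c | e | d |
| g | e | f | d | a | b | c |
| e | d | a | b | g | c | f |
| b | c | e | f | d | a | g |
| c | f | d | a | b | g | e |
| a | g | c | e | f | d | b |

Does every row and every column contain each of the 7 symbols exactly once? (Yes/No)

Yes

Each row is a permutation of the 7 symbols, and so is each column.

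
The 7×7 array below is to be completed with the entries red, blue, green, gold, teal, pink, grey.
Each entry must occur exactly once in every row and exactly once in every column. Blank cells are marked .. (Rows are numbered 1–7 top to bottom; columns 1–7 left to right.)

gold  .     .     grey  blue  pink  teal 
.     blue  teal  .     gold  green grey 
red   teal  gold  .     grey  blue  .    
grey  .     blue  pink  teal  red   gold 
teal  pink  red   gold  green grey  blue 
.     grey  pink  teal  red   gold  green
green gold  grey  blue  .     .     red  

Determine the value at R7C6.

teal

Row 7 already has {red, blue, green, gold, grey} and column 6 already has {red, blue, green, gold, pink, grey}, so row 7, column 6 must be teal.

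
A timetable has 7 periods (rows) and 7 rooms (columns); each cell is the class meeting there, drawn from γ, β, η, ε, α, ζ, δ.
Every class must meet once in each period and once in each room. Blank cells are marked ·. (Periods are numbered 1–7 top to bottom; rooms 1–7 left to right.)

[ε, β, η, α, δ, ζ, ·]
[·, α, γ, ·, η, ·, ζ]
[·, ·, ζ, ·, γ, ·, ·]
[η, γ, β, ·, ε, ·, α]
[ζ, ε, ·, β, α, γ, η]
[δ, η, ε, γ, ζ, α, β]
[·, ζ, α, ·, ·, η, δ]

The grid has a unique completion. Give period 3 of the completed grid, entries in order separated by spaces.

α δ ζ η γ β ε

Period 3, room 2: period 3 has {γ, ζ} and room 2 has {γ, β, η, ε, α, ζ}, leaving only δ.
Period 3, room 7: period 3 has {γ, ζ, δ} and room 7 has {β, η, α, ζ, δ}, leaving only ε.
Period 3, room 4: period 3 has {γ, ε, ζ, δ} and room 4 has {γ, β, α}, leaving only η.
Period 3, room 6: period 3 has {γ, η, ε, ζ, δ} and room 6 has {γ, η, α, ζ}, leaving only β.
Period 3, room 1: period 3 has {γ, β, η, ε, ζ, δ} and room 1 has {η, ε, ζ, δ}, leaving only α.
So period 3 reads: α δ ζ η γ β ε.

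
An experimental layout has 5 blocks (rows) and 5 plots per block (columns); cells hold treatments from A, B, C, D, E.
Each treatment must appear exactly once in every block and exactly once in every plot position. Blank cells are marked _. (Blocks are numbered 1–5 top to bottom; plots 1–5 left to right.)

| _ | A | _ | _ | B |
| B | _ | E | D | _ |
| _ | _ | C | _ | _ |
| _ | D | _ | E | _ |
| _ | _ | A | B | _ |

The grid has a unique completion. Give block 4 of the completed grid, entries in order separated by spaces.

Block 4, plot 3: block 4 has {D, E} and plot 3 has {A, C, E}, leaving only B.
Block 1, plot 3: block 1 has {A, B} and plot 3 has {A, B, C, E}, leaving only D.
Block 1, plot 4: block 1 has {A, B, D} and plot 4 has {B, D, E}, leaving only C.
Block 1, plot 1: block 1 has {A, B, C, D} and plot 1 has {B}, leaving only E.
Block 2, plot 2: block 2 has {B, D, E} and plot 2 has {A, D}, leaving only C.
Block 2, plot 5: block 2 has {B, C, D, E} and plot 5 has {B}, leaving only A.
Block 4, plot 5: block 4 has {B, D, E} and plot 5 has {A, B}, leaving only C.
Block 4, plot 1: block 4 has {B, C, D, E} and plot 1 has {B, E}, leaving only A.
So block 4 reads: A D B E C.

A D B E C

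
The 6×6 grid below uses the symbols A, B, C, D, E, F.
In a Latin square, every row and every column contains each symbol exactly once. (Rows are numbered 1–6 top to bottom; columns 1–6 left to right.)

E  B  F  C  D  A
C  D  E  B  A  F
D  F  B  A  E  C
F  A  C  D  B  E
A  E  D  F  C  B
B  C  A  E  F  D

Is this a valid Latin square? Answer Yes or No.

Yes

Each row is a permutation of the 6 symbols, and so is each column.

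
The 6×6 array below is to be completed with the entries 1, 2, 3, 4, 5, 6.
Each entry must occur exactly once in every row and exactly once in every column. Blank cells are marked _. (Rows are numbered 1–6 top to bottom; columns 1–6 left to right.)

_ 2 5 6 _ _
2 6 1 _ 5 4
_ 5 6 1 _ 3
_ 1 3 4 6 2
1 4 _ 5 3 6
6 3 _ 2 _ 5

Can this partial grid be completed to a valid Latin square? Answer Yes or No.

Yes

No row or column among the givens repeats a symbol, and propagating forced cells runs into no contradiction.
One valid completion exists (for instance, 3 2 5 6 4 1 / 2 6 1 3 5 4 / 4 5 6 1 2 3 / 5 1 3 4 6 2 / 1 4 2 5 3 6 / 6 3 4 2 1 5).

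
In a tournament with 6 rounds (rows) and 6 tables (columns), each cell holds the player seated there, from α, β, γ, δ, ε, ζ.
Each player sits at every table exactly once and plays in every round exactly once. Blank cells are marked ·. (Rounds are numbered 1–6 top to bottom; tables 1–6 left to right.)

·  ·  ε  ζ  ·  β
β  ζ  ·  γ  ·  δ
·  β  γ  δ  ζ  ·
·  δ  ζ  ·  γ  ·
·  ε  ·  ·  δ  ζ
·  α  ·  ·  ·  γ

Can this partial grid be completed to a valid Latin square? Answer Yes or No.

Yes

No round or table among the givens repeats a symbol, and propagating forced cells runs into no contradiction.
One valid completion exists (for instance, δ γ ε ζ α β / β ζ α γ ε δ / α β γ δ ζ ε / ε δ ζ β γ α / γ ε β α δ ζ / ζ α δ ε β γ).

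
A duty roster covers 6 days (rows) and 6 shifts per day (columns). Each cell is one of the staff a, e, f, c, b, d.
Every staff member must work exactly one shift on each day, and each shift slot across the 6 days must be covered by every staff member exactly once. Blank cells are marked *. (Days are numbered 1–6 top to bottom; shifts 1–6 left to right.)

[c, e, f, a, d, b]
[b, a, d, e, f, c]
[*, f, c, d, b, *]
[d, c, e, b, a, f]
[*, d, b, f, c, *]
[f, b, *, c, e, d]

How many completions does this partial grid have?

2

Day 3, shift 1: eliminating its day and shift leaves {a, e}.
Day 3, shift 6: eliminating its day and shift leaves {a, e}.
Day 5, shift 1: eliminating its day and shift leaves {a, e}.
Day 5, shift 6: eliminating its day and shift leaves {a, e}.
Day 6, shift 3: eliminating its day and shift leaves {a}.
Enumerating the assignments across these blanks that avoid any day or shift repeat gives 2 completions.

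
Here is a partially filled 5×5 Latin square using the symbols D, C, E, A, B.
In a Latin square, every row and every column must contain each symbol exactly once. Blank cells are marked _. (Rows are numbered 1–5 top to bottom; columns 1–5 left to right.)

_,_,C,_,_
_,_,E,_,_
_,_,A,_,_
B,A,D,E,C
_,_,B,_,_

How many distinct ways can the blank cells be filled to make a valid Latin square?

Row 1, column 1: eliminating its row and column leaves {D, E, A}.
Row 1, column 2: eliminating its row and column leaves {D, E, B}.
Row 1, column 4: eliminating its row and column leaves {D, A, B}.
Row 1, column 5: eliminating its row and column leaves {D, E, A, B}.
Row 2, column 1: eliminating its row and column leaves {D, C, A}.
Row 2, column 2: eliminating its row and column leaves {D, C, B}.
Row 2, column 4: eliminating its row and column leaves {D, C, A, B}.
Row 2, column 5: eliminating its row and column leaves {D, A, B}.
Row 3, column 1: eliminating its row and column leaves {D, C, E}.
Row 3, column 2: eliminating its row and column leaves {D, C, E, B}.
Row 3, column 4: eliminating its row and column leaves {D, C, B}.
Row 3, column 5: eliminating its row and column leaves {D, E, B}.
Row 5, column 1: eliminating its row and column leaves {D, C, E, A}.
Row 5, column 2: eliminating its row and column leaves {D, C, E}.
Row 5, column 4: eliminating its row and column leaves {D, C, A}.
Row 5, column 5: eliminating its row and column leaves {D, E, A}.
Enumerating the assignments across these blanks that avoid any row or column repeat gives 56 completions.

56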